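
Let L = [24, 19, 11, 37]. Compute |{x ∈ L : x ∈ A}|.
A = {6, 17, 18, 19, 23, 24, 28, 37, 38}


Set A = {6, 17, 18, 19, 23, 24, 28, 37, 38}
Candidates: [24, 19, 11, 37]
Check each candidate:
24 ∈ A, 19 ∈ A, 11 ∉ A, 37 ∈ A
Count of candidates in A: 3

3


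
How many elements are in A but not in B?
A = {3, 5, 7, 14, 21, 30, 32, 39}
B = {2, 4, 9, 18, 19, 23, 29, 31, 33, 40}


Set A = {3, 5, 7, 14, 21, 30, 32, 39}
Set B = {2, 4, 9, 18, 19, 23, 29, 31, 33, 40}
A \ B = {3, 5, 7, 14, 21, 30, 32, 39}
|A \ B| = 8

8


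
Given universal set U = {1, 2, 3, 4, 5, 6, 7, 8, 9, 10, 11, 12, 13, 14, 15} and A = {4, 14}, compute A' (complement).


Universal set U = {1, 2, 3, 4, 5, 6, 7, 8, 9, 10, 11, 12, 13, 14, 15}
Set A = {4, 14}
A' = U \ A = elements in U but not in A
Checking each element of U:
1 (not in A, include), 2 (not in A, include), 3 (not in A, include), 4 (in A, exclude), 5 (not in A, include), 6 (not in A, include), 7 (not in A, include), 8 (not in A, include), 9 (not in A, include), 10 (not in A, include), 11 (not in A, include), 12 (not in A, include), 13 (not in A, include), 14 (in A, exclude), 15 (not in A, include)
A' = {1, 2, 3, 5, 6, 7, 8, 9, 10, 11, 12, 13, 15}

{1, 2, 3, 5, 6, 7, 8, 9, 10, 11, 12, 13, 15}


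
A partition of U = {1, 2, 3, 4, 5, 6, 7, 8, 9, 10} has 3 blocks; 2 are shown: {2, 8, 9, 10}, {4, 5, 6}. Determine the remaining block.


U = {1, 2, 3, 4, 5, 6, 7, 8, 9, 10}
Shown blocks: {2, 8, 9, 10}, {4, 5, 6}
A partition's blocks are pairwise disjoint and cover U, so the missing block = U \ (union of shown blocks).
Union of shown blocks: {2, 4, 5, 6, 8, 9, 10}
Missing block = U \ (union) = {1, 3, 7}

{1, 3, 7}


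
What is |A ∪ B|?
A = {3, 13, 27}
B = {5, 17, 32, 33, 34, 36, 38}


Set A = {3, 13, 27}, |A| = 3
Set B = {5, 17, 32, 33, 34, 36, 38}, |B| = 7
A ∩ B = {}, |A ∩ B| = 0
|A ∪ B| = |A| + |B| - |A ∩ B| = 3 + 7 - 0 = 10

10


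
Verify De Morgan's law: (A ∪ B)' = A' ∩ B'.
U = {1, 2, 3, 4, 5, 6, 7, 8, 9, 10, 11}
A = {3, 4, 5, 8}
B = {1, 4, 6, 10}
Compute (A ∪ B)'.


U = {1, 2, 3, 4, 5, 6, 7, 8, 9, 10, 11}
A = {3, 4, 5, 8}, B = {1, 4, 6, 10}
A ∪ B = {1, 3, 4, 5, 6, 8, 10}
(A ∪ B)' = U \ (A ∪ B) = {2, 7, 9, 11}
Verification via A' ∩ B': A' = {1, 2, 6, 7, 9, 10, 11}, B' = {2, 3, 5, 7, 8, 9, 11}
A' ∩ B' = {2, 7, 9, 11} ✓

{2, 7, 9, 11}


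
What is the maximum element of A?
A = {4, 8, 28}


Set A = {4, 8, 28}
Elements in ascending order: 4, 8, 28
The largest element is 28.

28


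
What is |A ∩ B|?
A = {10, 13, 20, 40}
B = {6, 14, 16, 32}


Set A = {10, 13, 20, 40}
Set B = {6, 14, 16, 32}
A ∩ B = {}
|A ∩ B| = 0

0


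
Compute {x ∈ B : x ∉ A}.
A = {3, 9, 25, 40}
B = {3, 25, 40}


Set A = {3, 9, 25, 40}
Set B = {3, 25, 40}
Check each element of B against A:
3 ∈ A, 25 ∈ A, 40 ∈ A
Elements of B not in A: {}

{}


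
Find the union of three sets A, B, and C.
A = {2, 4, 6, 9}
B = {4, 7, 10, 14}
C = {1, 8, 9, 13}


Set A = {2, 4, 6, 9}
Set B = {4, 7, 10, 14}
Set C = {1, 8, 9, 13}
First, A ∪ B = {2, 4, 6, 7, 9, 10, 14}
Then, (A ∪ B) ∪ C = {1, 2, 4, 6, 7, 8, 9, 10, 13, 14}

{1, 2, 4, 6, 7, 8, 9, 10, 13, 14}


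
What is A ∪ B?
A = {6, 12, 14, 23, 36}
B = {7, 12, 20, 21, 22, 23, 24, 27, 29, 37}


Set A = {6, 12, 14, 23, 36}
Set B = {7, 12, 20, 21, 22, 23, 24, 27, 29, 37}
A ∪ B includes all elements in either set.
Elements from A: {6, 12, 14, 23, 36}
Elements from B not already included: {7, 20, 21, 22, 24, 27, 29, 37}
A ∪ B = {6, 7, 12, 14, 20, 21, 22, 23, 24, 27, 29, 36, 37}

{6, 7, 12, 14, 20, 21, 22, 23, 24, 27, 29, 36, 37}


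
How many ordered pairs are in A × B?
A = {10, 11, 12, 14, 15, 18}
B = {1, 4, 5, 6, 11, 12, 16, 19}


Set A = {10, 11, 12, 14, 15, 18} has 6 elements.
Set B = {1, 4, 5, 6, 11, 12, 16, 19} has 8 elements.
|A × B| = |A| × |B| = 6 × 8 = 48

48


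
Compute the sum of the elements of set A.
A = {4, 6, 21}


Set A = {4, 6, 21}
Sum = 4 + 6 + 21 = 31

31


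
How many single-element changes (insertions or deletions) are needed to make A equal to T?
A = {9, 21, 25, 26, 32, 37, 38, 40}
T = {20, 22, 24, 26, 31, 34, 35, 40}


Set A = {9, 21, 25, 26, 32, 37, 38, 40}
Set T = {20, 22, 24, 26, 31, 34, 35, 40}
Elements to remove from A (in A, not in T): {9, 21, 25, 32, 37, 38} → 6 removals
Elements to add to A (in T, not in A): {20, 22, 24, 31, 34, 35} → 6 additions
Total edits = 6 + 6 = 12

12


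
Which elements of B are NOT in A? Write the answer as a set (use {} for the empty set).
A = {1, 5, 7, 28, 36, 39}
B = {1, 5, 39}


Set A = {1, 5, 7, 28, 36, 39}
Set B = {1, 5, 39}
Check each element of B against A:
1 ∈ A, 5 ∈ A, 39 ∈ A
Elements of B not in A: {}

{}


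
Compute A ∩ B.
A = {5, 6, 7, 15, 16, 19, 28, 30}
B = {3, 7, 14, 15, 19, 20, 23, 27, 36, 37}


Set A = {5, 6, 7, 15, 16, 19, 28, 30}
Set B = {3, 7, 14, 15, 19, 20, 23, 27, 36, 37}
A ∩ B includes only elements in both sets.
Check each element of A against B:
5 ✗, 6 ✗, 7 ✓, 15 ✓, 16 ✗, 19 ✓, 28 ✗, 30 ✗
A ∩ B = {7, 15, 19}

{7, 15, 19}


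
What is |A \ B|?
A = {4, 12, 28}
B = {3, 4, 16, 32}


Set A = {4, 12, 28}
Set B = {3, 4, 16, 32}
A \ B = {12, 28}
|A \ B| = 2

2


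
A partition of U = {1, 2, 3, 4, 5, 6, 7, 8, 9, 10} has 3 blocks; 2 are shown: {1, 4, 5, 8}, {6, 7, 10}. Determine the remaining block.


U = {1, 2, 3, 4, 5, 6, 7, 8, 9, 10}
Shown blocks: {1, 4, 5, 8}, {6, 7, 10}
A partition's blocks are pairwise disjoint and cover U, so the missing block = U \ (union of shown blocks).
Union of shown blocks: {1, 4, 5, 6, 7, 8, 10}
Missing block = U \ (union) = {2, 3, 9}

{2, 3, 9}


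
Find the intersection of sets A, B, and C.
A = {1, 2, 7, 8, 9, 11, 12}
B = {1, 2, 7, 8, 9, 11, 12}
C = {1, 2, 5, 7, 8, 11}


Set A = {1, 2, 7, 8, 9, 11, 12}
Set B = {1, 2, 7, 8, 9, 11, 12}
Set C = {1, 2, 5, 7, 8, 11}
First, A ∩ B = {1, 2, 7, 8, 9, 11, 12}
Then, (A ∩ B) ∩ C = {1, 2, 7, 8, 11}

{1, 2, 7, 8, 11}


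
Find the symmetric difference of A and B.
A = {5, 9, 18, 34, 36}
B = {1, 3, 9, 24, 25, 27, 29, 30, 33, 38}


Set A = {5, 9, 18, 34, 36}
Set B = {1, 3, 9, 24, 25, 27, 29, 30, 33, 38}
A △ B = (A \ B) ∪ (B \ A)
Elements in A but not B: {5, 18, 34, 36}
Elements in B but not A: {1, 3, 24, 25, 27, 29, 30, 33, 38}
A △ B = {1, 3, 5, 18, 24, 25, 27, 29, 30, 33, 34, 36, 38}

{1, 3, 5, 18, 24, 25, 27, 29, 30, 33, 34, 36, 38}


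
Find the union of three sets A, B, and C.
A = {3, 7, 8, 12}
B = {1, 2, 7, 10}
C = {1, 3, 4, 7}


Set A = {3, 7, 8, 12}
Set B = {1, 2, 7, 10}
Set C = {1, 3, 4, 7}
First, A ∪ B = {1, 2, 3, 7, 8, 10, 12}
Then, (A ∪ B) ∪ C = {1, 2, 3, 4, 7, 8, 10, 12}

{1, 2, 3, 4, 7, 8, 10, 12}


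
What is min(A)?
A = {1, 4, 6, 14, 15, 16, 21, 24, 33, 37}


Set A = {1, 4, 6, 14, 15, 16, 21, 24, 33, 37}
Elements in ascending order: 1, 4, 6, 14, 15, 16, 21, 24, 33, 37
The smallest element is 1.

1


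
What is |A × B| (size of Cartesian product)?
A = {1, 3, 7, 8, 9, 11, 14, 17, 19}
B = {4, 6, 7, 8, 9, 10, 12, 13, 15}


Set A = {1, 3, 7, 8, 9, 11, 14, 17, 19} has 9 elements.
Set B = {4, 6, 7, 8, 9, 10, 12, 13, 15} has 9 elements.
|A × B| = |A| × |B| = 9 × 9 = 81

81


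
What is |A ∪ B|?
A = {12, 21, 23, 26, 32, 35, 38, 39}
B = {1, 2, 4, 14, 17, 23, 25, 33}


Set A = {12, 21, 23, 26, 32, 35, 38, 39}, |A| = 8
Set B = {1, 2, 4, 14, 17, 23, 25, 33}, |B| = 8
A ∩ B = {23}, |A ∩ B| = 1
|A ∪ B| = |A| + |B| - |A ∩ B| = 8 + 8 - 1 = 15

15


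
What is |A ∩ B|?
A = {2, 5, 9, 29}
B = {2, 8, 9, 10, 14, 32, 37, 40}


Set A = {2, 5, 9, 29}
Set B = {2, 8, 9, 10, 14, 32, 37, 40}
A ∩ B = {2, 9}
|A ∩ B| = 2

2


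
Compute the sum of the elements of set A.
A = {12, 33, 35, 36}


Set A = {12, 33, 35, 36}
Sum = 12 + 33 + 35 + 36 = 116

116


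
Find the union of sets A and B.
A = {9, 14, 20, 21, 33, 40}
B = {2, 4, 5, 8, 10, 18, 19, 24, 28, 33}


Set A = {9, 14, 20, 21, 33, 40}
Set B = {2, 4, 5, 8, 10, 18, 19, 24, 28, 33}
A ∪ B includes all elements in either set.
Elements from A: {9, 14, 20, 21, 33, 40}
Elements from B not already included: {2, 4, 5, 8, 10, 18, 19, 24, 28}
A ∪ B = {2, 4, 5, 8, 9, 10, 14, 18, 19, 20, 21, 24, 28, 33, 40}

{2, 4, 5, 8, 9, 10, 14, 18, 19, 20, 21, 24, 28, 33, 40}


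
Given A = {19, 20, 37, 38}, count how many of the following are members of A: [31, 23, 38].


Set A = {19, 20, 37, 38}
Candidates: [31, 23, 38]
Check each candidate:
31 ∉ A, 23 ∉ A, 38 ∈ A
Count of candidates in A: 1

1


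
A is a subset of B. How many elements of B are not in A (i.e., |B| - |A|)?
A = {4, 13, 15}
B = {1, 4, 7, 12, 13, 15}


Set A = {4, 13, 15}, |A| = 3
Set B = {1, 4, 7, 12, 13, 15}, |B| = 6
Since A ⊆ B: B \ A = {1, 7, 12}
|B| - |A| = 6 - 3 = 3

3


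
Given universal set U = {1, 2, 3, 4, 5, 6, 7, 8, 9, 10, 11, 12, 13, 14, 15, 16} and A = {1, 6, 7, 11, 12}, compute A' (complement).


Universal set U = {1, 2, 3, 4, 5, 6, 7, 8, 9, 10, 11, 12, 13, 14, 15, 16}
Set A = {1, 6, 7, 11, 12}
A' = U \ A = elements in U but not in A
Checking each element of U:
1 (in A, exclude), 2 (not in A, include), 3 (not in A, include), 4 (not in A, include), 5 (not in A, include), 6 (in A, exclude), 7 (in A, exclude), 8 (not in A, include), 9 (not in A, include), 10 (not in A, include), 11 (in A, exclude), 12 (in A, exclude), 13 (not in A, include), 14 (not in A, include), 15 (not in A, include), 16 (not in A, include)
A' = {2, 3, 4, 5, 8, 9, 10, 13, 14, 15, 16}

{2, 3, 4, 5, 8, 9, 10, 13, 14, 15, 16}


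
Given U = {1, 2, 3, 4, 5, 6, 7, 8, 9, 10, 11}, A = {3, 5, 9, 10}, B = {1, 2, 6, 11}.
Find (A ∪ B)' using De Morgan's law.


U = {1, 2, 3, 4, 5, 6, 7, 8, 9, 10, 11}
A = {3, 5, 9, 10}, B = {1, 2, 6, 11}
A ∪ B = {1, 2, 3, 5, 6, 9, 10, 11}
(A ∪ B)' = U \ (A ∪ B) = {4, 7, 8}
Verification via A' ∩ B': A' = {1, 2, 4, 6, 7, 8, 11}, B' = {3, 4, 5, 7, 8, 9, 10}
A' ∩ B' = {4, 7, 8} ✓

{4, 7, 8}


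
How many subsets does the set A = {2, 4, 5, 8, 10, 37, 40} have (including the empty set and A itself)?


Set A = {2, 4, 5, 8, 10, 37, 40}
|A| = 7
The power set P(A) contains all subsets of A.
|P(A)| = 2^|A| = 2^7 = 128

128


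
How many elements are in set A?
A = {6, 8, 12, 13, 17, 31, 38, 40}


Set A = {6, 8, 12, 13, 17, 31, 38, 40}
Listing elements: 6, 8, 12, 13, 17, 31, 38, 40
Counting: 8 elements
|A| = 8

8


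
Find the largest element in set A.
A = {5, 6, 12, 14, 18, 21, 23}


Set A = {5, 6, 12, 14, 18, 21, 23}
Elements in ascending order: 5, 6, 12, 14, 18, 21, 23
The largest element is 23.

23


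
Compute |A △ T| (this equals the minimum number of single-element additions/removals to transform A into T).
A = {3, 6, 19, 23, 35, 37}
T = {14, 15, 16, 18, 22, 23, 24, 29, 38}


Set A = {3, 6, 19, 23, 35, 37}
Set T = {14, 15, 16, 18, 22, 23, 24, 29, 38}
Elements to remove from A (in A, not in T): {3, 6, 19, 35, 37} → 5 removals
Elements to add to A (in T, not in A): {14, 15, 16, 18, 22, 24, 29, 38} → 8 additions
Total edits = 5 + 8 = 13

13


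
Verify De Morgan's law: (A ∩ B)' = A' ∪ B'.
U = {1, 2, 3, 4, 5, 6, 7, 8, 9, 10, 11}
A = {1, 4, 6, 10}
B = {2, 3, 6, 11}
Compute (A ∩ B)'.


U = {1, 2, 3, 4, 5, 6, 7, 8, 9, 10, 11}
A = {1, 4, 6, 10}, B = {2, 3, 6, 11}
A ∩ B = {6}
(A ∩ B)' = U \ (A ∩ B) = {1, 2, 3, 4, 5, 7, 8, 9, 10, 11}
Verification via A' ∪ B': A' = {2, 3, 5, 7, 8, 9, 11}, B' = {1, 4, 5, 7, 8, 9, 10}
A' ∪ B' = {1, 2, 3, 4, 5, 7, 8, 9, 10, 11} ✓

{1, 2, 3, 4, 5, 7, 8, 9, 10, 11}


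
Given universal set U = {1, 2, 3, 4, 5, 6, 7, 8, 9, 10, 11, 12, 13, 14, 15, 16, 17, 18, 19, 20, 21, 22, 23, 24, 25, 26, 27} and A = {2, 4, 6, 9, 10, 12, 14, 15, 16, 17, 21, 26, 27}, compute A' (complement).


Universal set U = {1, 2, 3, 4, 5, 6, 7, 8, 9, 10, 11, 12, 13, 14, 15, 16, 17, 18, 19, 20, 21, 22, 23, 24, 25, 26, 27}
Set A = {2, 4, 6, 9, 10, 12, 14, 15, 16, 17, 21, 26, 27}
A' = U \ A = elements in U but not in A
Checking each element of U:
1 (not in A, include), 2 (in A, exclude), 3 (not in A, include), 4 (in A, exclude), 5 (not in A, include), 6 (in A, exclude), 7 (not in A, include), 8 (not in A, include), 9 (in A, exclude), 10 (in A, exclude), 11 (not in A, include), 12 (in A, exclude), 13 (not in A, include), 14 (in A, exclude), 15 (in A, exclude), 16 (in A, exclude), 17 (in A, exclude), 18 (not in A, include), 19 (not in A, include), 20 (not in A, include), 21 (in A, exclude), 22 (not in A, include), 23 (not in A, include), 24 (not in A, include), 25 (not in A, include), 26 (in A, exclude), 27 (in A, exclude)
A' = {1, 3, 5, 7, 8, 11, 13, 18, 19, 20, 22, 23, 24, 25}

{1, 3, 5, 7, 8, 11, 13, 18, 19, 20, 22, 23, 24, 25}


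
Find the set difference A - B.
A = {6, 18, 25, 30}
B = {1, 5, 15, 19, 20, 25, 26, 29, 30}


Set A = {6, 18, 25, 30}
Set B = {1, 5, 15, 19, 20, 25, 26, 29, 30}
A \ B includes elements in A that are not in B.
Check each element of A:
6 (not in B, keep), 18 (not in B, keep), 25 (in B, remove), 30 (in B, remove)
A \ B = {6, 18}

{6, 18}


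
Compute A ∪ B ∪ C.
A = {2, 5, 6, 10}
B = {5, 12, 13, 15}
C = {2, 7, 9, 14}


Set A = {2, 5, 6, 10}
Set B = {5, 12, 13, 15}
Set C = {2, 7, 9, 14}
First, A ∪ B = {2, 5, 6, 10, 12, 13, 15}
Then, (A ∪ B) ∪ C = {2, 5, 6, 7, 9, 10, 12, 13, 14, 15}

{2, 5, 6, 7, 9, 10, 12, 13, 14, 15}


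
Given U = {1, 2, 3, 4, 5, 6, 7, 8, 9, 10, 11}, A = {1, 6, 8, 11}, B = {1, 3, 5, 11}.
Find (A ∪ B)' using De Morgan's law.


U = {1, 2, 3, 4, 5, 6, 7, 8, 9, 10, 11}
A = {1, 6, 8, 11}, B = {1, 3, 5, 11}
A ∪ B = {1, 3, 5, 6, 8, 11}
(A ∪ B)' = U \ (A ∪ B) = {2, 4, 7, 9, 10}
Verification via A' ∩ B': A' = {2, 3, 4, 5, 7, 9, 10}, B' = {2, 4, 6, 7, 8, 9, 10}
A' ∩ B' = {2, 4, 7, 9, 10} ✓

{2, 4, 7, 9, 10}


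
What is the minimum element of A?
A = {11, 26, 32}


Set A = {11, 26, 32}
Elements in ascending order: 11, 26, 32
The smallest element is 11.

11


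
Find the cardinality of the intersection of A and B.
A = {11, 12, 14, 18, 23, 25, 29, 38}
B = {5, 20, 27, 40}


Set A = {11, 12, 14, 18, 23, 25, 29, 38}
Set B = {5, 20, 27, 40}
A ∩ B = {}
|A ∩ B| = 0

0


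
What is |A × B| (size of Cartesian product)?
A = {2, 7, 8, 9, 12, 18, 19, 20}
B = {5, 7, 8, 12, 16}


Set A = {2, 7, 8, 9, 12, 18, 19, 20} has 8 elements.
Set B = {5, 7, 8, 12, 16} has 5 elements.
|A × B| = |A| × |B| = 8 × 5 = 40

40


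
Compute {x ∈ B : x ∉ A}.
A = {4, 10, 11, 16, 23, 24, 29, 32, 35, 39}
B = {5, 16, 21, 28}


Set A = {4, 10, 11, 16, 23, 24, 29, 32, 35, 39}
Set B = {5, 16, 21, 28}
Check each element of B against A:
5 ∉ A (include), 16 ∈ A, 21 ∉ A (include), 28 ∉ A (include)
Elements of B not in A: {5, 21, 28}

{5, 21, 28}


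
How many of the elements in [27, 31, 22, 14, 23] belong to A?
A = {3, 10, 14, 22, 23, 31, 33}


Set A = {3, 10, 14, 22, 23, 31, 33}
Candidates: [27, 31, 22, 14, 23]
Check each candidate:
27 ∉ A, 31 ∈ A, 22 ∈ A, 14 ∈ A, 23 ∈ A
Count of candidates in A: 4

4


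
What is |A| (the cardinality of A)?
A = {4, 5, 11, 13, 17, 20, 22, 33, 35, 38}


Set A = {4, 5, 11, 13, 17, 20, 22, 33, 35, 38}
Listing elements: 4, 5, 11, 13, 17, 20, 22, 33, 35, 38
Counting: 10 elements
|A| = 10

10


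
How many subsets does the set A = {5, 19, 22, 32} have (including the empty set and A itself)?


Set A = {5, 19, 22, 32}
|A| = 4
The power set P(A) contains all subsets of A.
|P(A)| = 2^|A| = 2^4 = 16

16


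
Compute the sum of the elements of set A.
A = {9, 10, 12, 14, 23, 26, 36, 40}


Set A = {9, 10, 12, 14, 23, 26, 36, 40}
Sum = 9 + 10 + 12 + 14 + 23 + 26 + 36 + 40 = 170

170


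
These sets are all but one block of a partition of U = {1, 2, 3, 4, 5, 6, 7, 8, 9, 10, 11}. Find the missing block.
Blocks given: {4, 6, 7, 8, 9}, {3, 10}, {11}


U = {1, 2, 3, 4, 5, 6, 7, 8, 9, 10, 11}
Shown blocks: {4, 6, 7, 8, 9}, {3, 10}, {11}
A partition's blocks are pairwise disjoint and cover U, so the missing block = U \ (union of shown blocks).
Union of shown blocks: {3, 4, 6, 7, 8, 9, 10, 11}
Missing block = U \ (union) = {1, 2, 5}

{1, 2, 5}


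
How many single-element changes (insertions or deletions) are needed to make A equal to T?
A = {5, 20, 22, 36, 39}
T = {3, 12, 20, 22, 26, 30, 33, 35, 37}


Set A = {5, 20, 22, 36, 39}
Set T = {3, 12, 20, 22, 26, 30, 33, 35, 37}
Elements to remove from A (in A, not in T): {5, 36, 39} → 3 removals
Elements to add to A (in T, not in A): {3, 12, 26, 30, 33, 35, 37} → 7 additions
Total edits = 3 + 7 = 10

10


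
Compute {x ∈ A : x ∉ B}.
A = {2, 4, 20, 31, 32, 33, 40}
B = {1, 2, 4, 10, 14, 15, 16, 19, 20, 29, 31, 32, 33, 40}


Set A = {2, 4, 20, 31, 32, 33, 40}
Set B = {1, 2, 4, 10, 14, 15, 16, 19, 20, 29, 31, 32, 33, 40}
Check each element of A against B:
2 ∈ B, 4 ∈ B, 20 ∈ B, 31 ∈ B, 32 ∈ B, 33 ∈ B, 40 ∈ B
Elements of A not in B: {}

{}


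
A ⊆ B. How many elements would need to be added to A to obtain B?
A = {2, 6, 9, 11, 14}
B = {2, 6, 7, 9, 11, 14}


Set A = {2, 6, 9, 11, 14}, |A| = 5
Set B = {2, 6, 7, 9, 11, 14}, |B| = 6
Since A ⊆ B: B \ A = {7}
|B| - |A| = 6 - 5 = 1

1


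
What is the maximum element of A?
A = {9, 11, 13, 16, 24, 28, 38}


Set A = {9, 11, 13, 16, 24, 28, 38}
Elements in ascending order: 9, 11, 13, 16, 24, 28, 38
The largest element is 38.

38


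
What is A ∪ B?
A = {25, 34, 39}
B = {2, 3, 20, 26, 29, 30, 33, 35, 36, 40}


Set A = {25, 34, 39}
Set B = {2, 3, 20, 26, 29, 30, 33, 35, 36, 40}
A ∪ B includes all elements in either set.
Elements from A: {25, 34, 39}
Elements from B not already included: {2, 3, 20, 26, 29, 30, 33, 35, 36, 40}
A ∪ B = {2, 3, 20, 25, 26, 29, 30, 33, 34, 35, 36, 39, 40}

{2, 3, 20, 25, 26, 29, 30, 33, 34, 35, 36, 39, 40}


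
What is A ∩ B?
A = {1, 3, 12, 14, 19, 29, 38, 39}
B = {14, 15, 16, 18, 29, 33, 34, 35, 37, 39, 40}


Set A = {1, 3, 12, 14, 19, 29, 38, 39}
Set B = {14, 15, 16, 18, 29, 33, 34, 35, 37, 39, 40}
A ∩ B includes only elements in both sets.
Check each element of A against B:
1 ✗, 3 ✗, 12 ✗, 14 ✓, 19 ✗, 29 ✓, 38 ✗, 39 ✓
A ∩ B = {14, 29, 39}

{14, 29, 39}


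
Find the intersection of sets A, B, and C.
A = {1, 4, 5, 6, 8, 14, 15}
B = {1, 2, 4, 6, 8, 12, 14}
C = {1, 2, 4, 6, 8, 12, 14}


Set A = {1, 4, 5, 6, 8, 14, 15}
Set B = {1, 2, 4, 6, 8, 12, 14}
Set C = {1, 2, 4, 6, 8, 12, 14}
First, A ∩ B = {1, 4, 6, 8, 14}
Then, (A ∩ B) ∩ C = {1, 4, 6, 8, 14}

{1, 4, 6, 8, 14}


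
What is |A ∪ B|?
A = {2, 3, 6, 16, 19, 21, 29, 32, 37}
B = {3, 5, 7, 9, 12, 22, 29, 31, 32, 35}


Set A = {2, 3, 6, 16, 19, 21, 29, 32, 37}, |A| = 9
Set B = {3, 5, 7, 9, 12, 22, 29, 31, 32, 35}, |B| = 10
A ∩ B = {3, 29, 32}, |A ∩ B| = 3
|A ∪ B| = |A| + |B| - |A ∩ B| = 9 + 10 - 3 = 16

16


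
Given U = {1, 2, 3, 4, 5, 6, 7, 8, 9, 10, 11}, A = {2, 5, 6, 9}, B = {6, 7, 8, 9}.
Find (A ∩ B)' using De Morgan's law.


U = {1, 2, 3, 4, 5, 6, 7, 8, 9, 10, 11}
A = {2, 5, 6, 9}, B = {6, 7, 8, 9}
A ∩ B = {6, 9}
(A ∩ B)' = U \ (A ∩ B) = {1, 2, 3, 4, 5, 7, 8, 10, 11}
Verification via A' ∪ B': A' = {1, 3, 4, 7, 8, 10, 11}, B' = {1, 2, 3, 4, 5, 10, 11}
A' ∪ B' = {1, 2, 3, 4, 5, 7, 8, 10, 11} ✓

{1, 2, 3, 4, 5, 7, 8, 10, 11}


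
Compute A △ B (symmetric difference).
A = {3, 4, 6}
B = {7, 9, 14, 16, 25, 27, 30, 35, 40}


Set A = {3, 4, 6}
Set B = {7, 9, 14, 16, 25, 27, 30, 35, 40}
A △ B = (A \ B) ∪ (B \ A)
Elements in A but not B: {3, 4, 6}
Elements in B but not A: {7, 9, 14, 16, 25, 27, 30, 35, 40}
A △ B = {3, 4, 6, 7, 9, 14, 16, 25, 27, 30, 35, 40}

{3, 4, 6, 7, 9, 14, 16, 25, 27, 30, 35, 40}


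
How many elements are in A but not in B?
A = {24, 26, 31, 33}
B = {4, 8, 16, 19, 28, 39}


Set A = {24, 26, 31, 33}
Set B = {4, 8, 16, 19, 28, 39}
A \ B = {24, 26, 31, 33}
|A \ B| = 4

4


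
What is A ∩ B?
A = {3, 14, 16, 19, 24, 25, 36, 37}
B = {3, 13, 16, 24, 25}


Set A = {3, 14, 16, 19, 24, 25, 36, 37}
Set B = {3, 13, 16, 24, 25}
A ∩ B includes only elements in both sets.
Check each element of A against B:
3 ✓, 14 ✗, 16 ✓, 19 ✗, 24 ✓, 25 ✓, 36 ✗, 37 ✗
A ∩ B = {3, 16, 24, 25}

{3, 16, 24, 25}


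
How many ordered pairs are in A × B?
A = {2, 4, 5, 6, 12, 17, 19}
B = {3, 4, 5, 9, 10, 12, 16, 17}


Set A = {2, 4, 5, 6, 12, 17, 19} has 7 elements.
Set B = {3, 4, 5, 9, 10, 12, 16, 17} has 8 elements.
|A × B| = |A| × |B| = 7 × 8 = 56

56


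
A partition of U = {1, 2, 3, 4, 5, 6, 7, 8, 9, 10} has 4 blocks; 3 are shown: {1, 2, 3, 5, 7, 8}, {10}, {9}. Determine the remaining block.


U = {1, 2, 3, 4, 5, 6, 7, 8, 9, 10}
Shown blocks: {1, 2, 3, 5, 7, 8}, {10}, {9}
A partition's blocks are pairwise disjoint and cover U, so the missing block = U \ (union of shown blocks).
Union of shown blocks: {1, 2, 3, 5, 7, 8, 9, 10}
Missing block = U \ (union) = {4, 6}

{4, 6}


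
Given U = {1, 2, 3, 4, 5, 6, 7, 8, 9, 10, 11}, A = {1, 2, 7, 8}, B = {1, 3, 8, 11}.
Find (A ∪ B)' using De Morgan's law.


U = {1, 2, 3, 4, 5, 6, 7, 8, 9, 10, 11}
A = {1, 2, 7, 8}, B = {1, 3, 8, 11}
A ∪ B = {1, 2, 3, 7, 8, 11}
(A ∪ B)' = U \ (A ∪ B) = {4, 5, 6, 9, 10}
Verification via A' ∩ B': A' = {3, 4, 5, 6, 9, 10, 11}, B' = {2, 4, 5, 6, 7, 9, 10}
A' ∩ B' = {4, 5, 6, 9, 10} ✓

{4, 5, 6, 9, 10}


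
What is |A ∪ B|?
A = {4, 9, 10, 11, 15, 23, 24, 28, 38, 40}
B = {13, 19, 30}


Set A = {4, 9, 10, 11, 15, 23, 24, 28, 38, 40}, |A| = 10
Set B = {13, 19, 30}, |B| = 3
A ∩ B = {}, |A ∩ B| = 0
|A ∪ B| = |A| + |B| - |A ∩ B| = 10 + 3 - 0 = 13

13


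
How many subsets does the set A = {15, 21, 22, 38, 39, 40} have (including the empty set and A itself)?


Set A = {15, 21, 22, 38, 39, 40}
|A| = 6
The power set P(A) contains all subsets of A.
|P(A)| = 2^|A| = 2^6 = 64

64


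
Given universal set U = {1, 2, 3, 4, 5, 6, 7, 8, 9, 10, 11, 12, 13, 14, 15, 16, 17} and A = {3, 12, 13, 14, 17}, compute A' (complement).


Universal set U = {1, 2, 3, 4, 5, 6, 7, 8, 9, 10, 11, 12, 13, 14, 15, 16, 17}
Set A = {3, 12, 13, 14, 17}
A' = U \ A = elements in U but not in A
Checking each element of U:
1 (not in A, include), 2 (not in A, include), 3 (in A, exclude), 4 (not in A, include), 5 (not in A, include), 6 (not in A, include), 7 (not in A, include), 8 (not in A, include), 9 (not in A, include), 10 (not in A, include), 11 (not in A, include), 12 (in A, exclude), 13 (in A, exclude), 14 (in A, exclude), 15 (not in A, include), 16 (not in A, include), 17 (in A, exclude)
A' = {1, 2, 4, 5, 6, 7, 8, 9, 10, 11, 15, 16}

{1, 2, 4, 5, 6, 7, 8, 9, 10, 11, 15, 16}


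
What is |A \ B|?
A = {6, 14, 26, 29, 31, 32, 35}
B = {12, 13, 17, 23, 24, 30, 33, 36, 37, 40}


Set A = {6, 14, 26, 29, 31, 32, 35}
Set B = {12, 13, 17, 23, 24, 30, 33, 36, 37, 40}
A \ B = {6, 14, 26, 29, 31, 32, 35}
|A \ B| = 7

7


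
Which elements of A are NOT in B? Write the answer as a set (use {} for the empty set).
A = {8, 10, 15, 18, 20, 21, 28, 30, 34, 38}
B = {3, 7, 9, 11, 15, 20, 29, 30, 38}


Set A = {8, 10, 15, 18, 20, 21, 28, 30, 34, 38}
Set B = {3, 7, 9, 11, 15, 20, 29, 30, 38}
Check each element of A against B:
8 ∉ B (include), 10 ∉ B (include), 15 ∈ B, 18 ∉ B (include), 20 ∈ B, 21 ∉ B (include), 28 ∉ B (include), 30 ∈ B, 34 ∉ B (include), 38 ∈ B
Elements of A not in B: {8, 10, 18, 21, 28, 34}

{8, 10, 18, 21, 28, 34}


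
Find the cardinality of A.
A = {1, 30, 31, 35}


Set A = {1, 30, 31, 35}
Listing elements: 1, 30, 31, 35
Counting: 4 elements
|A| = 4

4


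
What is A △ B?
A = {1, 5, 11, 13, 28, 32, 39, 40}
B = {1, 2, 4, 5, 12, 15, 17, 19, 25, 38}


Set A = {1, 5, 11, 13, 28, 32, 39, 40}
Set B = {1, 2, 4, 5, 12, 15, 17, 19, 25, 38}
A △ B = (A \ B) ∪ (B \ A)
Elements in A but not B: {11, 13, 28, 32, 39, 40}
Elements in B but not A: {2, 4, 12, 15, 17, 19, 25, 38}
A △ B = {2, 4, 11, 12, 13, 15, 17, 19, 25, 28, 32, 38, 39, 40}

{2, 4, 11, 12, 13, 15, 17, 19, 25, 28, 32, 38, 39, 40}


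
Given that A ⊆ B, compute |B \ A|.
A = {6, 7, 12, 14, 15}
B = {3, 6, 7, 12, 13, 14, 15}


Set A = {6, 7, 12, 14, 15}, |A| = 5
Set B = {3, 6, 7, 12, 13, 14, 15}, |B| = 7
Since A ⊆ B: B \ A = {3, 13}
|B| - |A| = 7 - 5 = 2

2


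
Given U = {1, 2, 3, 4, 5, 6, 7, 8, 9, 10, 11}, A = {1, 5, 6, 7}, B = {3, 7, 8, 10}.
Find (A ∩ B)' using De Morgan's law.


U = {1, 2, 3, 4, 5, 6, 7, 8, 9, 10, 11}
A = {1, 5, 6, 7}, B = {3, 7, 8, 10}
A ∩ B = {7}
(A ∩ B)' = U \ (A ∩ B) = {1, 2, 3, 4, 5, 6, 8, 9, 10, 11}
Verification via A' ∪ B': A' = {2, 3, 4, 8, 9, 10, 11}, B' = {1, 2, 4, 5, 6, 9, 11}
A' ∪ B' = {1, 2, 3, 4, 5, 6, 8, 9, 10, 11} ✓

{1, 2, 3, 4, 5, 6, 8, 9, 10, 11}


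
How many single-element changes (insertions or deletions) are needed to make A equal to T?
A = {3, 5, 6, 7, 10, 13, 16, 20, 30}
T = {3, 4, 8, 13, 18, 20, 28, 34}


Set A = {3, 5, 6, 7, 10, 13, 16, 20, 30}
Set T = {3, 4, 8, 13, 18, 20, 28, 34}
Elements to remove from A (in A, not in T): {5, 6, 7, 10, 16, 30} → 6 removals
Elements to add to A (in T, not in A): {4, 8, 18, 28, 34} → 5 additions
Total edits = 6 + 5 = 11

11


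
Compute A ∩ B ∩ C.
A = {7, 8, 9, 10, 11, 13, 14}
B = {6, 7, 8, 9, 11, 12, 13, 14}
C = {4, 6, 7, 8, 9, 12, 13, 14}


Set A = {7, 8, 9, 10, 11, 13, 14}
Set B = {6, 7, 8, 9, 11, 12, 13, 14}
Set C = {4, 6, 7, 8, 9, 12, 13, 14}
First, A ∩ B = {7, 8, 9, 11, 13, 14}
Then, (A ∩ B) ∩ C = {7, 8, 9, 13, 14}

{7, 8, 9, 13, 14}


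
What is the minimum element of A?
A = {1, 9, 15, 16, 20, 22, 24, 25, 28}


Set A = {1, 9, 15, 16, 20, 22, 24, 25, 28}
Elements in ascending order: 1, 9, 15, 16, 20, 22, 24, 25, 28
The smallest element is 1.

1


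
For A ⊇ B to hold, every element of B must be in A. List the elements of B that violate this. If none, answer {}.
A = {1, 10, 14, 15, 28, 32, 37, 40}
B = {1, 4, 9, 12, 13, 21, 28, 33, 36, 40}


Set A = {1, 10, 14, 15, 28, 32, 37, 40}
Set B = {1, 4, 9, 12, 13, 21, 28, 33, 36, 40}
Check each element of B against A:
1 ∈ A, 4 ∉ A (include), 9 ∉ A (include), 12 ∉ A (include), 13 ∉ A (include), 21 ∉ A (include), 28 ∈ A, 33 ∉ A (include), 36 ∉ A (include), 40 ∈ A
Elements of B not in A: {4, 9, 12, 13, 21, 33, 36}

{4, 9, 12, 13, 21, 33, 36}


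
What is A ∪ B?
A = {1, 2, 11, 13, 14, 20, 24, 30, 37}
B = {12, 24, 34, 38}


Set A = {1, 2, 11, 13, 14, 20, 24, 30, 37}
Set B = {12, 24, 34, 38}
A ∪ B includes all elements in either set.
Elements from A: {1, 2, 11, 13, 14, 20, 24, 30, 37}
Elements from B not already included: {12, 34, 38}
A ∪ B = {1, 2, 11, 12, 13, 14, 20, 24, 30, 34, 37, 38}

{1, 2, 11, 12, 13, 14, 20, 24, 30, 34, 37, 38}


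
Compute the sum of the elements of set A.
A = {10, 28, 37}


Set A = {10, 28, 37}
Sum = 10 + 28 + 37 = 75

75


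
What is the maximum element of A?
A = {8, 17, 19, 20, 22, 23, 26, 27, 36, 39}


Set A = {8, 17, 19, 20, 22, 23, 26, 27, 36, 39}
Elements in ascending order: 8, 17, 19, 20, 22, 23, 26, 27, 36, 39
The largest element is 39.

39


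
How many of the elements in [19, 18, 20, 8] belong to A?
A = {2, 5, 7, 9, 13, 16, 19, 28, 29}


Set A = {2, 5, 7, 9, 13, 16, 19, 28, 29}
Candidates: [19, 18, 20, 8]
Check each candidate:
19 ∈ A, 18 ∉ A, 20 ∉ A, 8 ∉ A
Count of candidates in A: 1

1


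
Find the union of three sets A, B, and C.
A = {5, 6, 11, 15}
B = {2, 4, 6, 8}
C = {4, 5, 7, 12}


Set A = {5, 6, 11, 15}
Set B = {2, 4, 6, 8}
Set C = {4, 5, 7, 12}
First, A ∪ B = {2, 4, 5, 6, 8, 11, 15}
Then, (A ∪ B) ∪ C = {2, 4, 5, 6, 7, 8, 11, 12, 15}

{2, 4, 5, 6, 7, 8, 11, 12, 15}


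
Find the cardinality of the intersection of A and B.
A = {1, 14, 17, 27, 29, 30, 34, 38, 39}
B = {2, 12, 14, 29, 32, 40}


Set A = {1, 14, 17, 27, 29, 30, 34, 38, 39}
Set B = {2, 12, 14, 29, 32, 40}
A ∩ B = {14, 29}
|A ∩ B| = 2

2


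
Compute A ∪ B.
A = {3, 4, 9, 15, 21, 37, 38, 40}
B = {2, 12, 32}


Set A = {3, 4, 9, 15, 21, 37, 38, 40}
Set B = {2, 12, 32}
A ∪ B includes all elements in either set.
Elements from A: {3, 4, 9, 15, 21, 37, 38, 40}
Elements from B not already included: {2, 12, 32}
A ∪ B = {2, 3, 4, 9, 12, 15, 21, 32, 37, 38, 40}

{2, 3, 4, 9, 12, 15, 21, 32, 37, 38, 40}


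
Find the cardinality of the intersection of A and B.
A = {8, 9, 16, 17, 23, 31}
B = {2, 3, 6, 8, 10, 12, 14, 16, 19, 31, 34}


Set A = {8, 9, 16, 17, 23, 31}
Set B = {2, 3, 6, 8, 10, 12, 14, 16, 19, 31, 34}
A ∩ B = {8, 16, 31}
|A ∩ B| = 3

3


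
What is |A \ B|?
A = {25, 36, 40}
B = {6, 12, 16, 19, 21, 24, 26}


Set A = {25, 36, 40}
Set B = {6, 12, 16, 19, 21, 24, 26}
A \ B = {25, 36, 40}
|A \ B| = 3

3


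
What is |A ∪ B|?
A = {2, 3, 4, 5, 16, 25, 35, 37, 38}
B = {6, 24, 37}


Set A = {2, 3, 4, 5, 16, 25, 35, 37, 38}, |A| = 9
Set B = {6, 24, 37}, |B| = 3
A ∩ B = {37}, |A ∩ B| = 1
|A ∪ B| = |A| + |B| - |A ∩ B| = 9 + 3 - 1 = 11

11


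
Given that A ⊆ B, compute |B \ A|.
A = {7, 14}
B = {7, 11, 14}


Set A = {7, 14}, |A| = 2
Set B = {7, 11, 14}, |B| = 3
Since A ⊆ B: B \ A = {11}
|B| - |A| = 3 - 2 = 1

1


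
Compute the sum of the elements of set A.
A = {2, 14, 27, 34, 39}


Set A = {2, 14, 27, 34, 39}
Sum = 2 + 14 + 27 + 34 + 39 = 116

116


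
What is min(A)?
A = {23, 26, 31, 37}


Set A = {23, 26, 31, 37}
Elements in ascending order: 23, 26, 31, 37
The smallest element is 23.

23


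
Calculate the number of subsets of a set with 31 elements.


The set has 31 elements.
The power set contains all possible subsets.
|P(A)| = 2^|A| = 2^31 = 2147483648

2147483648


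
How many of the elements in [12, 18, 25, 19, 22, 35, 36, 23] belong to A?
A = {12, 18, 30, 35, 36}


Set A = {12, 18, 30, 35, 36}
Candidates: [12, 18, 25, 19, 22, 35, 36, 23]
Check each candidate:
12 ∈ A, 18 ∈ A, 25 ∉ A, 19 ∉ A, 22 ∉ A, 35 ∈ A, 36 ∈ A, 23 ∉ A
Count of candidates in A: 4

4


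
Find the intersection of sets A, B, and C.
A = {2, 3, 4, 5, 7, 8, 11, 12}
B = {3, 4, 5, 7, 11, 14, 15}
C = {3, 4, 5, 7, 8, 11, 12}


Set A = {2, 3, 4, 5, 7, 8, 11, 12}
Set B = {3, 4, 5, 7, 11, 14, 15}
Set C = {3, 4, 5, 7, 8, 11, 12}
First, A ∩ B = {3, 4, 5, 7, 11}
Then, (A ∩ B) ∩ C = {3, 4, 5, 7, 11}

{3, 4, 5, 7, 11}


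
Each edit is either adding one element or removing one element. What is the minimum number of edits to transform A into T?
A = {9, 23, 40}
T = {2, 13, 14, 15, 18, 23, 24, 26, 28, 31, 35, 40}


Set A = {9, 23, 40}
Set T = {2, 13, 14, 15, 18, 23, 24, 26, 28, 31, 35, 40}
Elements to remove from A (in A, not in T): {9} → 1 removals
Elements to add to A (in T, not in A): {2, 13, 14, 15, 18, 24, 26, 28, 31, 35} → 10 additions
Total edits = 1 + 10 = 11

11


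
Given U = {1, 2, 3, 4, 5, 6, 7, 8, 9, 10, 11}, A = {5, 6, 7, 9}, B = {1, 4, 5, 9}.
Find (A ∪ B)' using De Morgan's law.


U = {1, 2, 3, 4, 5, 6, 7, 8, 9, 10, 11}
A = {5, 6, 7, 9}, B = {1, 4, 5, 9}
A ∪ B = {1, 4, 5, 6, 7, 9}
(A ∪ B)' = U \ (A ∪ B) = {2, 3, 8, 10, 11}
Verification via A' ∩ B': A' = {1, 2, 3, 4, 8, 10, 11}, B' = {2, 3, 6, 7, 8, 10, 11}
A' ∩ B' = {2, 3, 8, 10, 11} ✓

{2, 3, 8, 10, 11}


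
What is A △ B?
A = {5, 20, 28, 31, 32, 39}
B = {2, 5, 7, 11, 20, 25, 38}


Set A = {5, 20, 28, 31, 32, 39}
Set B = {2, 5, 7, 11, 20, 25, 38}
A △ B = (A \ B) ∪ (B \ A)
Elements in A but not B: {28, 31, 32, 39}
Elements in B but not A: {2, 7, 11, 25, 38}
A △ B = {2, 7, 11, 25, 28, 31, 32, 38, 39}

{2, 7, 11, 25, 28, 31, 32, 38, 39}


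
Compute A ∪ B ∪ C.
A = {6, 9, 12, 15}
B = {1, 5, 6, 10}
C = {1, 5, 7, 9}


Set A = {6, 9, 12, 15}
Set B = {1, 5, 6, 10}
Set C = {1, 5, 7, 9}
First, A ∪ B = {1, 5, 6, 9, 10, 12, 15}
Then, (A ∪ B) ∪ C = {1, 5, 6, 7, 9, 10, 12, 15}

{1, 5, 6, 7, 9, 10, 12, 15}


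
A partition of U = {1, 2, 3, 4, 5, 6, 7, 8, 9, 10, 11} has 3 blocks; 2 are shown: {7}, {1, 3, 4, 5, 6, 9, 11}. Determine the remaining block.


U = {1, 2, 3, 4, 5, 6, 7, 8, 9, 10, 11}
Shown blocks: {7}, {1, 3, 4, 5, 6, 9, 11}
A partition's blocks are pairwise disjoint and cover U, so the missing block = U \ (union of shown blocks).
Union of shown blocks: {1, 3, 4, 5, 6, 7, 9, 11}
Missing block = U \ (union) = {2, 8, 10}

{2, 8, 10}


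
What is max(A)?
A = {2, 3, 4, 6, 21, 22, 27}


Set A = {2, 3, 4, 6, 21, 22, 27}
Elements in ascending order: 2, 3, 4, 6, 21, 22, 27
The largest element is 27.

27


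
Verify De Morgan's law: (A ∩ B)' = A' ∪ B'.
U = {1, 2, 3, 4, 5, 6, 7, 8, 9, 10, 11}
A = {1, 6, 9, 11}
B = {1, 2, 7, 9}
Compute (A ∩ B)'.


U = {1, 2, 3, 4, 5, 6, 7, 8, 9, 10, 11}
A = {1, 6, 9, 11}, B = {1, 2, 7, 9}
A ∩ B = {1, 9}
(A ∩ B)' = U \ (A ∩ B) = {2, 3, 4, 5, 6, 7, 8, 10, 11}
Verification via A' ∪ B': A' = {2, 3, 4, 5, 7, 8, 10}, B' = {3, 4, 5, 6, 8, 10, 11}
A' ∪ B' = {2, 3, 4, 5, 6, 7, 8, 10, 11} ✓

{2, 3, 4, 5, 6, 7, 8, 10, 11}


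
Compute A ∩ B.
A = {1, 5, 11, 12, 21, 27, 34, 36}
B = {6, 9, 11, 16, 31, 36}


Set A = {1, 5, 11, 12, 21, 27, 34, 36}
Set B = {6, 9, 11, 16, 31, 36}
A ∩ B includes only elements in both sets.
Check each element of A against B:
1 ✗, 5 ✗, 11 ✓, 12 ✗, 21 ✗, 27 ✗, 34 ✗, 36 ✓
A ∩ B = {11, 36}

{11, 36}


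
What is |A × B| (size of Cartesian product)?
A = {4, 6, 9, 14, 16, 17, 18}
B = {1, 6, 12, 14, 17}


Set A = {4, 6, 9, 14, 16, 17, 18} has 7 elements.
Set B = {1, 6, 12, 14, 17} has 5 elements.
|A × B| = |A| × |B| = 7 × 5 = 35

35


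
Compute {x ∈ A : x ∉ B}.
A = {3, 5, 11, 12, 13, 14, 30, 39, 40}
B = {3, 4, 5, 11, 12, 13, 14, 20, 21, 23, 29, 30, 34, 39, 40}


Set A = {3, 5, 11, 12, 13, 14, 30, 39, 40}
Set B = {3, 4, 5, 11, 12, 13, 14, 20, 21, 23, 29, 30, 34, 39, 40}
Check each element of A against B:
3 ∈ B, 5 ∈ B, 11 ∈ B, 12 ∈ B, 13 ∈ B, 14 ∈ B, 30 ∈ B, 39 ∈ B, 40 ∈ B
Elements of A not in B: {}

{}


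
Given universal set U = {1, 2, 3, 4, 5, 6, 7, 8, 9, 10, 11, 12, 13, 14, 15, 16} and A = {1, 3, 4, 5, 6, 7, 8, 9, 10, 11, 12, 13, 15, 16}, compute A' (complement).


Universal set U = {1, 2, 3, 4, 5, 6, 7, 8, 9, 10, 11, 12, 13, 14, 15, 16}
Set A = {1, 3, 4, 5, 6, 7, 8, 9, 10, 11, 12, 13, 15, 16}
A' = U \ A = elements in U but not in A
Checking each element of U:
1 (in A, exclude), 2 (not in A, include), 3 (in A, exclude), 4 (in A, exclude), 5 (in A, exclude), 6 (in A, exclude), 7 (in A, exclude), 8 (in A, exclude), 9 (in A, exclude), 10 (in A, exclude), 11 (in A, exclude), 12 (in A, exclude), 13 (in A, exclude), 14 (not in A, include), 15 (in A, exclude), 16 (in A, exclude)
A' = {2, 14}

{2, 14}


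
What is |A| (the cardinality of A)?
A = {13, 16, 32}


Set A = {13, 16, 32}
Listing elements: 13, 16, 32
Counting: 3 elements
|A| = 3

3


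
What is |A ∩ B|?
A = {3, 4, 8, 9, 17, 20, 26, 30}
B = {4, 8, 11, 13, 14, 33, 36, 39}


Set A = {3, 4, 8, 9, 17, 20, 26, 30}
Set B = {4, 8, 11, 13, 14, 33, 36, 39}
A ∩ B = {4, 8}
|A ∩ B| = 2

2


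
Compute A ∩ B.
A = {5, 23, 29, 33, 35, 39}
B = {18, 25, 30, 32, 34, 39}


Set A = {5, 23, 29, 33, 35, 39}
Set B = {18, 25, 30, 32, 34, 39}
A ∩ B includes only elements in both sets.
Check each element of A against B:
5 ✗, 23 ✗, 29 ✗, 33 ✗, 35 ✗, 39 ✓
A ∩ B = {39}

{39}


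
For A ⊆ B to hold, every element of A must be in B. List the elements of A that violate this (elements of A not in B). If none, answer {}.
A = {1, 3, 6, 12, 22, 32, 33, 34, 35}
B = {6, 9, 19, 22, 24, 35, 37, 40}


Set A = {1, 3, 6, 12, 22, 32, 33, 34, 35}
Set B = {6, 9, 19, 22, 24, 35, 37, 40}
Check each element of A against B:
1 ∉ B (include), 3 ∉ B (include), 6 ∈ B, 12 ∉ B (include), 22 ∈ B, 32 ∉ B (include), 33 ∉ B (include), 34 ∉ B (include), 35 ∈ B
Elements of A not in B: {1, 3, 12, 32, 33, 34}

{1, 3, 12, 32, 33, 34}


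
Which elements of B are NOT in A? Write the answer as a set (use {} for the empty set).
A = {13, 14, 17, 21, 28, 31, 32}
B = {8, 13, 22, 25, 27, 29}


Set A = {13, 14, 17, 21, 28, 31, 32}
Set B = {8, 13, 22, 25, 27, 29}
Check each element of B against A:
8 ∉ A (include), 13 ∈ A, 22 ∉ A (include), 25 ∉ A (include), 27 ∉ A (include), 29 ∉ A (include)
Elements of B not in A: {8, 22, 25, 27, 29}

{8, 22, 25, 27, 29}


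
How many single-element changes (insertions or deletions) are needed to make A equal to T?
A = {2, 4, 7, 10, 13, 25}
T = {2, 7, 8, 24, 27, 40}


Set A = {2, 4, 7, 10, 13, 25}
Set T = {2, 7, 8, 24, 27, 40}
Elements to remove from A (in A, not in T): {4, 10, 13, 25} → 4 removals
Elements to add to A (in T, not in A): {8, 24, 27, 40} → 4 additions
Total edits = 4 + 4 = 8

8


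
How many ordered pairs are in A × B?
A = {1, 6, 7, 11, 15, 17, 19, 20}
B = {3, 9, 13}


Set A = {1, 6, 7, 11, 15, 17, 19, 20} has 8 elements.
Set B = {3, 9, 13} has 3 elements.
|A × B| = |A| × |B| = 8 × 3 = 24

24


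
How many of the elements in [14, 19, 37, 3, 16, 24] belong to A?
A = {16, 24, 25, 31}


Set A = {16, 24, 25, 31}
Candidates: [14, 19, 37, 3, 16, 24]
Check each candidate:
14 ∉ A, 19 ∉ A, 37 ∉ A, 3 ∉ A, 16 ∈ A, 24 ∈ A
Count of candidates in A: 2

2


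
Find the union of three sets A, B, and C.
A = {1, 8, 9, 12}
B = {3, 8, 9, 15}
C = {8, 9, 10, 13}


Set A = {1, 8, 9, 12}
Set B = {3, 8, 9, 15}
Set C = {8, 9, 10, 13}
First, A ∪ B = {1, 3, 8, 9, 12, 15}
Then, (A ∪ B) ∪ C = {1, 3, 8, 9, 10, 12, 13, 15}

{1, 3, 8, 9, 10, 12, 13, 15}


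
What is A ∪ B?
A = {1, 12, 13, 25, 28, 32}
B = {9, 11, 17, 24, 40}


Set A = {1, 12, 13, 25, 28, 32}
Set B = {9, 11, 17, 24, 40}
A ∪ B includes all elements in either set.
Elements from A: {1, 12, 13, 25, 28, 32}
Elements from B not already included: {9, 11, 17, 24, 40}
A ∪ B = {1, 9, 11, 12, 13, 17, 24, 25, 28, 32, 40}

{1, 9, 11, 12, 13, 17, 24, 25, 28, 32, 40}


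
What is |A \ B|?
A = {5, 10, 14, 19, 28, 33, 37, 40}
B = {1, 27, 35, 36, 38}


Set A = {5, 10, 14, 19, 28, 33, 37, 40}
Set B = {1, 27, 35, 36, 38}
A \ B = {5, 10, 14, 19, 28, 33, 37, 40}
|A \ B| = 8

8


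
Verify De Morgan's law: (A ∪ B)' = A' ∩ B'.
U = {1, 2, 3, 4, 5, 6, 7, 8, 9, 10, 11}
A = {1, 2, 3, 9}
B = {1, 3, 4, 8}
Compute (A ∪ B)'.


U = {1, 2, 3, 4, 5, 6, 7, 8, 9, 10, 11}
A = {1, 2, 3, 9}, B = {1, 3, 4, 8}
A ∪ B = {1, 2, 3, 4, 8, 9}
(A ∪ B)' = U \ (A ∪ B) = {5, 6, 7, 10, 11}
Verification via A' ∩ B': A' = {4, 5, 6, 7, 8, 10, 11}, B' = {2, 5, 6, 7, 9, 10, 11}
A' ∩ B' = {5, 6, 7, 10, 11} ✓

{5, 6, 7, 10, 11}


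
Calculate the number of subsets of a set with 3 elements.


The set has 3 elements.
The power set contains all possible subsets.
|P(A)| = 2^|A| = 2^3 = 8

8


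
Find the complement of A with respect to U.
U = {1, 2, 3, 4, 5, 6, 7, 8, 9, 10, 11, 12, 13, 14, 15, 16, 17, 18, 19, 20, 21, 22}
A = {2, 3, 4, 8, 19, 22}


Universal set U = {1, 2, 3, 4, 5, 6, 7, 8, 9, 10, 11, 12, 13, 14, 15, 16, 17, 18, 19, 20, 21, 22}
Set A = {2, 3, 4, 8, 19, 22}
A' = U \ A = elements in U but not in A
Checking each element of U:
1 (not in A, include), 2 (in A, exclude), 3 (in A, exclude), 4 (in A, exclude), 5 (not in A, include), 6 (not in A, include), 7 (not in A, include), 8 (in A, exclude), 9 (not in A, include), 10 (not in A, include), 11 (not in A, include), 12 (not in A, include), 13 (not in A, include), 14 (not in A, include), 15 (not in A, include), 16 (not in A, include), 17 (not in A, include), 18 (not in A, include), 19 (in A, exclude), 20 (not in A, include), 21 (not in A, include), 22 (in A, exclude)
A' = {1, 5, 6, 7, 9, 10, 11, 12, 13, 14, 15, 16, 17, 18, 20, 21}

{1, 5, 6, 7, 9, 10, 11, 12, 13, 14, 15, 16, 17, 18, 20, 21}


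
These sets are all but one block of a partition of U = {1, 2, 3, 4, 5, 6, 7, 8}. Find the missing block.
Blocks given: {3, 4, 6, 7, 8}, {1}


U = {1, 2, 3, 4, 5, 6, 7, 8}
Shown blocks: {3, 4, 6, 7, 8}, {1}
A partition's blocks are pairwise disjoint and cover U, so the missing block = U \ (union of shown blocks).
Union of shown blocks: {1, 3, 4, 6, 7, 8}
Missing block = U \ (union) = {2, 5}

{2, 5}


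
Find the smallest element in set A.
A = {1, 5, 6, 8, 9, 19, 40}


Set A = {1, 5, 6, 8, 9, 19, 40}
Elements in ascending order: 1, 5, 6, 8, 9, 19, 40
The smallest element is 1.

1


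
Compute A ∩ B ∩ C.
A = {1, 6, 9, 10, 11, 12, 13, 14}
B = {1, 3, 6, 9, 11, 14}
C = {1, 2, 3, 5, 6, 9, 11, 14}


Set A = {1, 6, 9, 10, 11, 12, 13, 14}
Set B = {1, 3, 6, 9, 11, 14}
Set C = {1, 2, 3, 5, 6, 9, 11, 14}
First, A ∩ B = {1, 6, 9, 11, 14}
Then, (A ∩ B) ∩ C = {1, 6, 9, 11, 14}

{1, 6, 9, 11, 14}
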